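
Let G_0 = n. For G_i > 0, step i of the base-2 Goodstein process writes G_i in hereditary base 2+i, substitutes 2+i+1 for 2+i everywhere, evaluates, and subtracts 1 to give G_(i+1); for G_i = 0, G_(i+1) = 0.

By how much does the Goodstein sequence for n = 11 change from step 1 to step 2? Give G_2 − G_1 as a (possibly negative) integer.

11 —HB2→ 2^(2 + 1) + 2 + 1 —bump→ 3^(3 + 1) + 3 + 1 = 85 —(−1)→ 84
84 —HB3→ 3^(3 + 1) + 3 —bump→ 4^(4 + 1) + 4 = 1028 —(−1)→ 1027

943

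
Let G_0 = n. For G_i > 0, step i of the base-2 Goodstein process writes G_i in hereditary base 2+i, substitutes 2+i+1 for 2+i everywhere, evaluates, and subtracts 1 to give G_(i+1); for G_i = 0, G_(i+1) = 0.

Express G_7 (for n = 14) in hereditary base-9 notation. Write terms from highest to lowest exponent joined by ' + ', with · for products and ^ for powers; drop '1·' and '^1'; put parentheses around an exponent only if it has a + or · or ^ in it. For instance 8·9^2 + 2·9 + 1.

i=0: 14 = 2^(2 + 1) + 2^2 + 2 (b=2); 2→3: 3^(3 + 1) + 3^3 + 3 = 111; 111−1 = 110
i=1: 110 = 3^(3 + 1) + 3^3 + 2 (b=3); 3→4: 4^(4 + 1) + 4^4 + 2 = 1282; 1282−1 = 1281
i=2: 1281 = 4^(4 + 1) + 4^4 + 1 (b=4); 4→5: 5^(5 + 1) + 5^5 + 1 = 18751; 18751−1 = 18750
i=3: 18750 = 5^(5 + 1) + 5^5 (b=5); 5→6: 6^(6 + 1) + 6^6 = 326592; 326592−1 = 326591
i=4: 326591 = 6^(6 + 1) + 5·6^5 + 5·6^4 + 5·6^3 + 5·6^2 + 5·6 + 5 (b=6); 6→7: 7^(7 + 1) + 5·7^5 + 5·7^4 + 5·7^3 + 5·7^2 + 5·7 + 5 = 5862841; 5862841−1 = 5862840
i=5: 5862840 = 7^(7 + 1) + 5·7^5 + 5·7^4 + 5·7^3 + 5·7^2 + 5·7 + 4 (b=7); 7→8: 8^(8 + 1) + 5·8^5 + 5·8^4 + 5·8^3 + 5·8^2 + 5·8 + 4 = 134404972; 134404972−1 = 134404971
i=6: 134404971 = 8^(8 + 1) + 5·8^5 + 5·8^4 + 5·8^3 + 5·8^2 + 5·8 + 3 (b=8); 8→9: 9^(9 + 1) + 5·9^5 + 5·9^4 + 5·9^3 + 5·9^2 + 5·9 + 3 = 3487116549; 3487116549−1 = 3487116548
i=7: 3487116548 = 9^(9 + 1) + 5·9^5 + 5·9^4 + 5·9^3 + 5·9^2 + 5·9 + 2 (b=9); 9→10: 10^(10 + 1) + 5·10^5 + 5·10^4 + 5·10^3 + 5·10^2 + 5·10 + 2 = 100000555552; 100000555552−1 = 100000555551

9^(9 + 1) + 5·9^5 + 5·9^4 + 5·9^3 + 5·9^2 + 5·9 + 2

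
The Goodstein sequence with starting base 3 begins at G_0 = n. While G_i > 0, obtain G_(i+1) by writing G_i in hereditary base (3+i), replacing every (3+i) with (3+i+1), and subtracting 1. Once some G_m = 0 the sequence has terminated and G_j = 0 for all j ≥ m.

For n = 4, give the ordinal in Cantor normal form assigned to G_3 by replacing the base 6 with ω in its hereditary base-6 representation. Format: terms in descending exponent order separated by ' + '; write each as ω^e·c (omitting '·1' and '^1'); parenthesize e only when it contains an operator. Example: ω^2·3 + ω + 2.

base 3: 4 = 3 + 1; at 4: 4 + 1 = 5; next = 4
base 4: 4 = 4; at 5: 5 = 5; next = 4
base 5: 4 = 4; at 6: 4 = 4; next = 3
base 6: 3 = 3; at 7: 3 = 3; next = 2

3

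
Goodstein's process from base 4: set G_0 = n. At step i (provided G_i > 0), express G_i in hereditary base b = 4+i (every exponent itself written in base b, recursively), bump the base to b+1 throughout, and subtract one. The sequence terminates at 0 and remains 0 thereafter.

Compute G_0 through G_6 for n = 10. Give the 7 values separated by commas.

(0) 10|_4 = 2·4 + 2 ↦ 2·5 + 2|_5 = 12 ⇒ 11
(1) 11|_5 = 2·5 + 1 ↦ 2·6 + 1|_6 = 13 ⇒ 12
(2) 12|_6 = 2·6 ↦ 2·7|_7 = 14 ⇒ 13
(3) 13|_7 = 7 + 6 ↦ 8 + 6|_8 = 14 ⇒ 13
(4) 13|_8 = 8 + 5 ↦ 9 + 5|_9 = 14 ⇒ 13
(5) 13|_9 = 9 + 4 ↦ 10 + 4|_10 = 14 ⇒ 13

10, 11, 12, 13, 13, 13, 13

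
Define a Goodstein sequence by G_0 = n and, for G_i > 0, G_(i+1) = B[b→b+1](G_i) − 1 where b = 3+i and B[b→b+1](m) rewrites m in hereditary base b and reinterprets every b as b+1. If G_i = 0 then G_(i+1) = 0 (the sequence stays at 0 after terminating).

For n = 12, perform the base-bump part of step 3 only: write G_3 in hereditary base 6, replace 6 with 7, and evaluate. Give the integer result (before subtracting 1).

50

12 —HB3→ 3^2 + 3 —bump→ 4^2 + 4 = 20 —(−1)→ 19
19 —HB4→ 4^2 + 3 —bump→ 5^2 + 3 = 28 —(−1)→ 27
27 —HB5→ 5^2 + 2 —bump→ 6^2 + 2 = 38 —(−1)→ 37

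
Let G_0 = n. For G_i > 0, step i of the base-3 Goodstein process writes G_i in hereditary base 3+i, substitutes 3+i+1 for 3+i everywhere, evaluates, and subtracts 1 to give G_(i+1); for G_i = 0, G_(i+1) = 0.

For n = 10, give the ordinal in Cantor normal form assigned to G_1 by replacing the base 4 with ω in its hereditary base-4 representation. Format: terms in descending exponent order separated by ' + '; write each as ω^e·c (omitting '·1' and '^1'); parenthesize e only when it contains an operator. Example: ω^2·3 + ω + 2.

i=0: 10 = 3^2 + 1 (b=3); 3→4: 4^2 + 1 = 17; 17−1 = 16
i=1: 16 = 4^2 (b=4); 4→5: 5^2 = 25; 25−1 = 24

ω^2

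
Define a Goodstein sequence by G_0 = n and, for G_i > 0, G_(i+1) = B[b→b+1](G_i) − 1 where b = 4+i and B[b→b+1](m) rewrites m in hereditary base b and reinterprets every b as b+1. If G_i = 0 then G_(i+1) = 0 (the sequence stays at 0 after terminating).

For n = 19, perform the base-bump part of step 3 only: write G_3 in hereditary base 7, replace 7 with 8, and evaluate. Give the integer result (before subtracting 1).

19 —HB4→ 4^2 + 3 —bump→ 5^2 + 3 = 28 —(−1)→ 27
27 —HB5→ 5^2 + 2 —bump→ 6^2 + 2 = 38 —(−1)→ 37
37 —HB6→ 6^2 + 1 —bump→ 7^2 + 1 = 50 —(−1)→ 49

64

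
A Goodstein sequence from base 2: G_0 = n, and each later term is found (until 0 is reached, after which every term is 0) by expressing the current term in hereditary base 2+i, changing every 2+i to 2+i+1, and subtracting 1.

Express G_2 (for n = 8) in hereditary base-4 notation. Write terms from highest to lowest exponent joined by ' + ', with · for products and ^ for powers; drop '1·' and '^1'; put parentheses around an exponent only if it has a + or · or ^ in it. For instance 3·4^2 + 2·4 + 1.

2·4^4 + 2·4^2 + 2·4 + 1

8 —HB2→ 2^(2 + 1) —bump→ 3^(3 + 1) = 81 —(−1)→ 80
80 —HB3→ 2·3^3 + 2·3^2 + 2·3 + 2 —bump→ 2·4^4 + 2·4^2 + 2·4 + 2 = 554 —(−1)→ 553
553 —HB4→ 2·4^4 + 2·4^2 + 2·4 + 1 —bump→ 2·5^5 + 2·5^2 + 2·5 + 1 = 6311 —(−1)→ 6310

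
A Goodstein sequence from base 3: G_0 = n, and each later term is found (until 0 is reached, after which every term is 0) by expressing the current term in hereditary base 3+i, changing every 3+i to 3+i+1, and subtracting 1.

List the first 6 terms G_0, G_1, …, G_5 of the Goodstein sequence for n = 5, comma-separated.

5, 5, 5, 5, 4, 3

5 —HB3→ 3 + 2 —bump→ 4 + 2 = 6 —(−1)→ 5
5 —HB4→ 4 + 1 —bump→ 5 + 1 = 6 —(−1)→ 5
5 —HB5→ 5 —bump→ 6 = 6 —(−1)→ 5
5 —HB6→ 5 —bump→ 5 = 5 —(−1)→ 4
4 —HB7→ 4 —bump→ 4 = 4 —(−1)→ 3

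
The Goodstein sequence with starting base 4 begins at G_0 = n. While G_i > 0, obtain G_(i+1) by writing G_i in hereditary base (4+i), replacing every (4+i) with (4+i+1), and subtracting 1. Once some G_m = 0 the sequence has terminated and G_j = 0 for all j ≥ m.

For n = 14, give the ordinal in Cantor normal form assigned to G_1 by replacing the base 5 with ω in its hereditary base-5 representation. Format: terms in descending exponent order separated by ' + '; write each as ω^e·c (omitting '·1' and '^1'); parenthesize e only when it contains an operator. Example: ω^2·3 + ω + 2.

step 0: 14 = 3·4 + 2; sub 5 for 4: 3·5 + 2; = 17; G_1 = 17−1 = 16
step 1: 16 = 3·5 + 1; sub 6 for 5: 3·6 + 1; = 19; G_2 = 19−1 = 18

ω·3 + 1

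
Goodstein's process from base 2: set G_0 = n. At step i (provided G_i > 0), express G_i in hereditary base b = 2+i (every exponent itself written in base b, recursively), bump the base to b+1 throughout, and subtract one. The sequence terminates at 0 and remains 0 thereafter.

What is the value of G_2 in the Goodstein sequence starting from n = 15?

1283

15 —HB2→ 2^(2 + 1) + 2^2 + 2 + 1 —bump→ 3^(3 + 1) + 3^3 + 3 + 1 = 112 —(−1)→ 111
111 —HB3→ 3^(3 + 1) + 3^3 + 3 —bump→ 4^(4 + 1) + 4^4 + 4 = 1284 —(−1)→ 1283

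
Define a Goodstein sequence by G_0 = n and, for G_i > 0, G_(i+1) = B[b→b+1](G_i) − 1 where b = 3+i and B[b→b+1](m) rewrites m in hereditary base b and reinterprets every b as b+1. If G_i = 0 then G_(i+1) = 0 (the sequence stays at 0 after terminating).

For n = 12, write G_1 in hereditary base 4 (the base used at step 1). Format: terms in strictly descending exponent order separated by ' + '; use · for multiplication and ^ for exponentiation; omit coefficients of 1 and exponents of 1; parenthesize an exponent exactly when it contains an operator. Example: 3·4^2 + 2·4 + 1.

12 —HB3→ 3^2 + 3 —bump→ 4^2 + 4 = 20 —(−1)→ 19
19 —HB4→ 4^2 + 3 —bump→ 5^2 + 3 = 28 —(−1)→ 27

4^2 + 3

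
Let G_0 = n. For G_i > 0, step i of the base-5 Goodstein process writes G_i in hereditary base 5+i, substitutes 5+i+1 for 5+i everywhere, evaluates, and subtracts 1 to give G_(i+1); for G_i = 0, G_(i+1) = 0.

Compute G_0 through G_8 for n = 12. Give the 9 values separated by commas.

12, 13, 14, 15, 15, 15, 15, 15, 15

(0) 12|_5 = 2·5 + 2 ↦ 2·6 + 2|_6 = 14 ⇒ 13
(1) 13|_6 = 2·6 + 1 ↦ 2·7 + 1|_7 = 15 ⇒ 14
(2) 14|_7 = 2·7 ↦ 2·8|_8 = 16 ⇒ 15
(3) 15|_8 = 8 + 7 ↦ 9 + 7|_9 = 16 ⇒ 15
(4) 15|_9 = 9 + 6 ↦ 10 + 6|_10 = 16 ⇒ 15
(5) 15|_10 = 10 + 5 ↦ 11 + 5|_11 = 16 ⇒ 15
(6) 15|_11 = 11 + 4 ↦ 12 + 4|_12 = 16 ⇒ 15
(7) 15|_12 = 12 + 3 ↦ 13 + 3|_13 = 16 ⇒ 15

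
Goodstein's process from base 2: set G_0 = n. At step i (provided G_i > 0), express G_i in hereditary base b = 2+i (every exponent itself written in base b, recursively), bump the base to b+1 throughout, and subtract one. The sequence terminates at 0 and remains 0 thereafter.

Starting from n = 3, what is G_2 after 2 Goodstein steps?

3

(0) 3|_2 = 2 + 1 ↦ 3 + 1|_3 = 4 ⇒ 3
(1) 3|_3 = 3 ↦ 4|_4 = 4 ⇒ 3
(2) 3|_4 = 3 ↦ 3|_5 = 3 ⇒ 2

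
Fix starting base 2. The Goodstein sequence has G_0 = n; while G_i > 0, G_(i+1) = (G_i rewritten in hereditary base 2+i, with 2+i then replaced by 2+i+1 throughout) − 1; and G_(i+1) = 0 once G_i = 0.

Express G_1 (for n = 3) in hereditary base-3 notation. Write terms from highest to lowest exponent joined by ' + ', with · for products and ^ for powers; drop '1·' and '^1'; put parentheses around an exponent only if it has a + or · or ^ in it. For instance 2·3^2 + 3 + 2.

3

3 —HB2→ 2 + 1 —bump→ 3 + 1 = 4 —(−1)→ 3
3 —HB3→ 3 —bump→ 4 = 4 —(−1)→ 3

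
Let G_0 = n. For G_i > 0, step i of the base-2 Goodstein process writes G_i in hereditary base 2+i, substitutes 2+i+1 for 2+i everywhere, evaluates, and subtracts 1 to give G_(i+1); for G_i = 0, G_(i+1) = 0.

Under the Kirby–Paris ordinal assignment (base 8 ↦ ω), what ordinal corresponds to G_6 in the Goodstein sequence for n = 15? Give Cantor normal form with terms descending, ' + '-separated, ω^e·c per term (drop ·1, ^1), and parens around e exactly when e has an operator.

(0) 15|_2 = 2^(2 + 1) + 2^2 + 2 + 1 ↦ 3^(3 + 1) + 3^3 + 3 + 1|_3 = 112 ⇒ 111
(1) 111|_3 = 3^(3 + 1) + 3^3 + 3 ↦ 4^(4 + 1) + 4^4 + 4|_4 = 1284 ⇒ 1283
(2) 1283|_4 = 4^(4 + 1) + 4^4 + 3 ↦ 5^(5 + 1) + 5^5 + 3|_5 = 18753 ⇒ 18752
(3) 18752|_5 = 5^(5 + 1) + 5^5 + 2 ↦ 6^(6 + 1) + 6^6 + 2|_6 = 326594 ⇒ 326593
(4) 326593|_6 = 6^(6 + 1) + 6^6 + 1 ↦ 7^(7 + 1) + 7^7 + 1|_7 = 6588345 ⇒ 6588344
(5) 6588344|_7 = 7^(7 + 1) + 7^7 ↦ 8^(8 + 1) + 8^8|_8 = 150994944 ⇒ 150994943

ω^(ω + 1) + ω^7·7 + ω^6·7 + ω^5·7 + ω^4·7 + ω^3·7 + ω^2·7 + ω·7 + 7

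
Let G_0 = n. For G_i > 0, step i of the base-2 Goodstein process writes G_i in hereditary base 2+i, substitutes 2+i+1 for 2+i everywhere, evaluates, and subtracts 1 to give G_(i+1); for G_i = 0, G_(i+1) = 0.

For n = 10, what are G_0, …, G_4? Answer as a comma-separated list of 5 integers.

base 2: 10 = 2^(2 + 1) + 2; at 3: 3^(3 + 1) + 3 = 84; next = 83
base 3: 83 = 3^(3 + 1) + 2; at 4: 4^(4 + 1) + 2 = 1026; next = 1025
base 4: 1025 = 4^(4 + 1) + 1; at 5: 5^(5 + 1) + 1 = 15626; next = 15625
base 5: 15625 = 5^(5 + 1); at 6: 6^(6 + 1) = 279936; next = 279935

10, 83, 1025, 15625, 279935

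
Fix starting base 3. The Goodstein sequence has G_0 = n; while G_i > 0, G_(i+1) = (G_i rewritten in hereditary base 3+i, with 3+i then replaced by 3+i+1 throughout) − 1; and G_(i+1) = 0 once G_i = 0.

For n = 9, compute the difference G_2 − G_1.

2

[0] 9 ≡ 3^2 (base 3). Lift 4: 16. −1: 15.
[1] 15 ≡ 3·4 + 3 (base 4). Lift 5: 18. −1: 17.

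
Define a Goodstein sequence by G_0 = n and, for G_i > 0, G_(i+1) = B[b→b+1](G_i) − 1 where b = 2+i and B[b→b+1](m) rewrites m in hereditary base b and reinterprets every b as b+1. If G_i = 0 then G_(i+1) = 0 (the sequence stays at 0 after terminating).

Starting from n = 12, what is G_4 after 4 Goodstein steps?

280019

12 —HB2→ 2^(2 + 1) + 2^2 —bump→ 3^(3 + 1) + 3^3 = 108 —(−1)→ 107
107 —HB3→ 3^(3 + 1) + 2·3^2 + 2·3 + 2 —bump→ 4^(4 + 1) + 2·4^2 + 2·4 + 2 = 1066 —(−1)→ 1065
1065 —HB4→ 4^(4 + 1) + 2·4^2 + 2·4 + 1 —bump→ 5^(5 + 1) + 2·5^2 + 2·5 + 1 = 15686 —(−1)→ 15685
15685 —HB5→ 5^(5 + 1) + 2·5^2 + 2·5 —bump→ 6^(6 + 1) + 2·6^2 + 2·6 = 280020 —(−1)→ 280019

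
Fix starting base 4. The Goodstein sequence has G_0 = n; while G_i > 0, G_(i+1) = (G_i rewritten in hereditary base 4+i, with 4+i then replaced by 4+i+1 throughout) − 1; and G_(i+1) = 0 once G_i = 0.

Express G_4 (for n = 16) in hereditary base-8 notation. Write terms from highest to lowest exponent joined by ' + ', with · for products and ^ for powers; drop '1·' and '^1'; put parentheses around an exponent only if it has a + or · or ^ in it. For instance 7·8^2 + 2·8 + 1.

G_0=16  [base 4] 4^2  →[4↦5]→  5^2 = 25  −1 ⇒ G_1=24
G_1=24  [base 5] 4·5 + 4  →[5↦6]→  4·6 + 4 = 28  −1 ⇒ G_2=27
G_2=27  [base 6] 4·6 + 3  →[6↦7]→  4·7 + 3 = 31  −1 ⇒ G_3=30
G_3=30  [base 7] 4·7 + 2  →[7↦8]→  4·8 + 2 = 34  −1 ⇒ G_4=33
G_4=33  [base 8] 4·8 + 1  →[8↦9]→  4·9 + 1 = 37  −1 ⇒ G_5=36

4·8 + 1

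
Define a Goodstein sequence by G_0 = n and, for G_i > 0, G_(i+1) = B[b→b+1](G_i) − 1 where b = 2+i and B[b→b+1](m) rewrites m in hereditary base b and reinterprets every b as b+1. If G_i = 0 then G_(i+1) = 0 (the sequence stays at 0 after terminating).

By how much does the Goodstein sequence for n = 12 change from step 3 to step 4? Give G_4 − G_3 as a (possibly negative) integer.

[0] 12 ≡ 2^(2 + 1) + 2^2 (base 2). Lift 3: 108. −1: 107.
[1] 107 ≡ 3^(3 + 1) + 2·3^2 + 2·3 + 2 (base 3). Lift 4: 1066. −1: 1065.
[2] 1065 ≡ 4^(4 + 1) + 2·4^2 + 2·4 + 1 (base 4). Lift 5: 15686. −1: 15685.
[3] 15685 ≡ 5^(5 + 1) + 2·5^2 + 2·5 (base 5). Lift 6: 280020. −1: 280019.

264334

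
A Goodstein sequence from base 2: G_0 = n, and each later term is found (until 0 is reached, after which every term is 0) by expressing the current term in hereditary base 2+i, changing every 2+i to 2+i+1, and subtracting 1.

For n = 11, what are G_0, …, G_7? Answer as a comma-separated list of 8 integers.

step 0: 11 = 2^(2 + 1) + 2 + 1; sub 3 for 2: 3^(3 + 1) + 3 + 1; = 85; G_1 = 85−1 = 84
step 1: 84 = 3^(3 + 1) + 3; sub 4 for 3: 4^(4 + 1) + 4; = 1028; G_2 = 1028−1 = 1027
step 2: 1027 = 4^(4 + 1) + 3; sub 5 for 4: 5^(5 + 1) + 3; = 15628; G_3 = 15628−1 = 15627
step 3: 15627 = 5^(5 + 1) + 2; sub 6 for 5: 6^(6 + 1) + 2; = 279938; G_4 = 279938−1 = 279937
step 4: 279937 = 6^(6 + 1) + 1; sub 7 for 6: 7^(7 + 1) + 1; = 5764802; G_5 = 5764802−1 = 5764801
step 5: 5764801 = 7^(7 + 1); sub 8 for 7: 8^(8 + 1); = 134217728; G_6 = 134217728−1 = 134217727
step 6: 134217727 = 7·8^8 + 7·8^7 + 7·8^6 + 7·8^5 + 7·8^4 + 7·8^3 + 7·8^2 + 7·8 + 7; sub 9 for 8: 7·9^9 + 7·9^7 + 7·9^6 + 7·9^5 + 7·9^4 + 7·9^3 + 7·9^2 + 7·9 + 7; = 2749609303; G_7 = 2749609303−1 = 2749609302

11, 84, 1027, 15627, 279937, 5764801, 134217727, 2749609302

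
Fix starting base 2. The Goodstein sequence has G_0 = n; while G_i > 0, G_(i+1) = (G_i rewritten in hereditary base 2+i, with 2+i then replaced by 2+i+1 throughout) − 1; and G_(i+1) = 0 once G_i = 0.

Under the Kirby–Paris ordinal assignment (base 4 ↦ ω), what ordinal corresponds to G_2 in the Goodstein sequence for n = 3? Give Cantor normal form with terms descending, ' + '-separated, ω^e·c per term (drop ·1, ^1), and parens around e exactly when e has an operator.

G_0 = 3. HB_2(3) = 2 + 1. Bump = 4. G_1 = 3.
G_1 = 3. HB_3(3) = 3. Bump = 4. G_2 = 3.
G_2 = 3. HB_4(3) = 3. Bump = 3. G_3 = 2.

3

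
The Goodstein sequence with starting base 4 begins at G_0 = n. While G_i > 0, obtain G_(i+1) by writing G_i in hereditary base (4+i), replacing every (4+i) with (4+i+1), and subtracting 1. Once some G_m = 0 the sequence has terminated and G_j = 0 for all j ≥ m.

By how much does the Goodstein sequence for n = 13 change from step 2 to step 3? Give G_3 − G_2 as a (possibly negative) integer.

step 0: 13 = 3·4 + 1; sub 5 for 4: 3·5 + 1; = 16; G_1 = 16−1 = 15
step 1: 15 = 3·5; sub 6 for 5: 3·6; = 18; G_2 = 18−1 = 17
step 2: 17 = 2·6 + 5; sub 7 for 6: 2·7 + 5; = 19; G_3 = 19−1 = 18

1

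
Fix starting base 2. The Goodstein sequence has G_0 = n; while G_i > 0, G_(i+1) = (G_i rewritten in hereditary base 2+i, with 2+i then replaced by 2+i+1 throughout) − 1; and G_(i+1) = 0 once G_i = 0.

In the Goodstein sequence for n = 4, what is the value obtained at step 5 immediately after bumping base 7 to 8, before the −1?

(0) 4|_2 = 2^2 ↦ 3^3|_3 = 27 ⇒ 26
(1) 26|_3 = 2·3^2 + 2·3 + 2 ↦ 2·4^2 + 2·4 + 2|_4 = 42 ⇒ 41
(2) 41|_4 = 2·4^2 + 2·4 + 1 ↦ 2·5^2 + 2·5 + 1|_5 = 61 ⇒ 60
(3) 60|_5 = 2·5^2 + 2·5 ↦ 2·6^2 + 2·6|_6 = 84 ⇒ 83
(4) 83|_6 = 2·6^2 + 6 + 5 ↦ 2·7^2 + 7 + 5|_7 = 110 ⇒ 109
(5) 109|_7 = 2·7^2 + 7 + 4 ↦ 2·8^2 + 8 + 4|_8 = 140 ⇒ 139

140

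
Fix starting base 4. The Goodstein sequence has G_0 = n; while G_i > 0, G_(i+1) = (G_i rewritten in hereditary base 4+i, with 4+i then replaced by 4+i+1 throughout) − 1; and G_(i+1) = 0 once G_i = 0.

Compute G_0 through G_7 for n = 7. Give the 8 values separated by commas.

(0) 7|_4 = 4 + 3 ↦ 5 + 3|_5 = 8 ⇒ 7
(1) 7|_5 = 5 + 2 ↦ 6 + 2|_6 = 8 ⇒ 7
(2) 7|_6 = 6 + 1 ↦ 7 + 1|_7 = 8 ⇒ 7
(3) 7|_7 = 7 ↦ 8|_8 = 8 ⇒ 7
(4) 7|_8 = 7 ↦ 7|_9 = 7 ⇒ 6
(5) 6|_9 = 6 ↦ 6|_10 = 6 ⇒ 5
(6) 5|_10 = 5 ↦ 5|_11 = 5 ⇒ 4

7, 7, 7, 7, 7, 6, 5, 4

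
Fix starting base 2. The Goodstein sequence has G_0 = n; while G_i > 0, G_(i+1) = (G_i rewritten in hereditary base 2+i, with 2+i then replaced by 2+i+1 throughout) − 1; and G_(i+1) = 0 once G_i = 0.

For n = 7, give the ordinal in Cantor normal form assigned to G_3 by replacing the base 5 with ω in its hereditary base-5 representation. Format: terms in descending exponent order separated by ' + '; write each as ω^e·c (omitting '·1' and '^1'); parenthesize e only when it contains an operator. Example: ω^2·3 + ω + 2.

ω^ω + 2

step 0: 7 = 2^2 + 2 + 1; sub 3 for 2: 3^3 + 3 + 1; = 31; G_1 = 31−1 = 30
step 1: 30 = 3^3 + 3; sub 4 for 3: 4^4 + 4; = 260; G_2 = 260−1 = 259
step 2: 259 = 4^4 + 3; sub 5 for 4: 5^5 + 3; = 3128; G_3 = 3128−1 = 3127
step 3: 3127 = 5^5 + 2; sub 6 for 5: 6^6 + 2; = 46658; G_4 = 46658−1 = 46657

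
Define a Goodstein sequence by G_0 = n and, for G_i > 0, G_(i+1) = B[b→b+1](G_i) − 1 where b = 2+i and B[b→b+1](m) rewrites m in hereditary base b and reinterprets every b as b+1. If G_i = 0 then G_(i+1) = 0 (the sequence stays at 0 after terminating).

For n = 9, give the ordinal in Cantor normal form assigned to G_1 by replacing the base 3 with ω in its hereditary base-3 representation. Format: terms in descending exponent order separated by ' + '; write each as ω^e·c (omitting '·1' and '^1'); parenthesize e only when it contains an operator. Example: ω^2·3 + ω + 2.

i=0: 9 = 2^(2 + 1) + 1 (b=2); 2→3: 3^(3 + 1) + 1 = 82; 82−1 = 81
i=1: 81 = 3^(3 + 1) (b=3); 3→4: 4^(4 + 1) = 1024; 1024−1 = 1023

ω^(ω + 1)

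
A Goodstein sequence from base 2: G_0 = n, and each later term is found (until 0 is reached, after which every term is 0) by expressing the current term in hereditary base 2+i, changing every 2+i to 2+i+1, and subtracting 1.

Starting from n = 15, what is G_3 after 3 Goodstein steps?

18752

(0) 15|_2 = 2^(2 + 1) + 2^2 + 2 + 1 ↦ 3^(3 + 1) + 3^3 + 3 + 1|_3 = 112 ⇒ 111
(1) 111|_3 = 3^(3 + 1) + 3^3 + 3 ↦ 4^(4 + 1) + 4^4 + 4|_4 = 1284 ⇒ 1283
(2) 1283|_4 = 4^(4 + 1) + 4^4 + 3 ↦ 5^(5 + 1) + 5^5 + 3|_5 = 18753 ⇒ 18752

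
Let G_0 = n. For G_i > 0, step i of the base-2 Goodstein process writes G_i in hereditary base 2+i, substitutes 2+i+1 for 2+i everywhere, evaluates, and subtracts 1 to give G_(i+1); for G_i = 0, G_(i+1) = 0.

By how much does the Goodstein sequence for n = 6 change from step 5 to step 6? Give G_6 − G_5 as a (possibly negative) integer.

89204

i=0: 6 = 2^2 + 2 (b=2); 2→3: 3^3 + 3 = 30; 30−1 = 29
i=1: 29 = 3^3 + 2 (b=3); 3→4: 4^4 + 2 = 258; 258−1 = 257
i=2: 257 = 4^4 + 1 (b=4); 4→5: 5^5 + 1 = 3126; 3126−1 = 3125
i=3: 3125 = 5^5 (b=5); 5→6: 6^6 = 46656; 46656−1 = 46655
i=4: 46655 = 5·6^5 + 5·6^4 + 5·6^3 + 5·6^2 + 5·6 + 5 (b=6); 6→7: 5·7^5 + 5·7^4 + 5·7^3 + 5·7^2 + 5·7 + 5 = 98040; 98040−1 = 98039
i=5: 98039 = 5·7^5 + 5·7^4 + 5·7^3 + 5·7^2 + 5·7 + 4 (b=7); 7→8: 5·8^5 + 5·8^4 + 5·8^3 + 5·8^2 + 5·8 + 4 = 187244; 187244−1 = 187243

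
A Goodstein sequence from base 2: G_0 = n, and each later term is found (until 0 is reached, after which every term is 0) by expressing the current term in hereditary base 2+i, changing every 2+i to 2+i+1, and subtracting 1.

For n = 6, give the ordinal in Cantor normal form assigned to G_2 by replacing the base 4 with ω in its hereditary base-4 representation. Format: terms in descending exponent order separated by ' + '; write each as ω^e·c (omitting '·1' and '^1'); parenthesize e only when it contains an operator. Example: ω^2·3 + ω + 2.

[0] 6 ≡ 2^2 + 2 (base 2). Lift 3: 30. −1: 29.
[1] 29 ≡ 3^3 + 2 (base 3). Lift 4: 258. −1: 257.
[2] 257 ≡ 4^4 + 1 (base 4). Lift 5: 3126. −1: 3125.

ω^ω + 1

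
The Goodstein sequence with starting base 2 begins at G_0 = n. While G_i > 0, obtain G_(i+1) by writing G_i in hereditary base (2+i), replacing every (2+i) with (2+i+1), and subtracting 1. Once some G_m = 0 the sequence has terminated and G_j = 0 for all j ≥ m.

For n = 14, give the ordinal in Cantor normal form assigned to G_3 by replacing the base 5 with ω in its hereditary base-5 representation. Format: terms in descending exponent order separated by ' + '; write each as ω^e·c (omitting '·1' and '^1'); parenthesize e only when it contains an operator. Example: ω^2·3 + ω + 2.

base 2: 14 = 2^(2 + 1) + 2^2 + 2; at 3: 3^(3 + 1) + 3^3 + 3 = 111; next = 110
base 3: 110 = 3^(3 + 1) + 3^3 + 2; at 4: 4^(4 + 1) + 4^4 + 2 = 1282; next = 1281
base 4: 1281 = 4^(4 + 1) + 4^4 + 1; at 5: 5^(5 + 1) + 5^5 + 1 = 18751; next = 18750
base 5: 18750 = 5^(5 + 1) + 5^5; at 6: 6^(6 + 1) + 6^6 = 326592; next = 326591

ω^(ω + 1) + ω^ω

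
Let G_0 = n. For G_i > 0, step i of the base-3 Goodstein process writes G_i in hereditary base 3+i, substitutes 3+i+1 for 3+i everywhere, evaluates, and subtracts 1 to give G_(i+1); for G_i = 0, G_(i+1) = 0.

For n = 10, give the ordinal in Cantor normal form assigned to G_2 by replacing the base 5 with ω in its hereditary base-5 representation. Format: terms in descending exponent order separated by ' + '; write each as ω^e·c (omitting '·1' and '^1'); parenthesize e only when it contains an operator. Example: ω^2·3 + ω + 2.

ω·4 + 4

G_0=10  [base 3] 3^2 + 1  →[3↦4]→  4^2 + 1 = 17  −1 ⇒ G_1=16
G_1=16  [base 4] 4^2  →[4↦5]→  5^2 = 25  −1 ⇒ G_2=24
G_2=24  [base 5] 4·5 + 4  →[5↦6]→  4·6 + 4 = 28  −1 ⇒ G_3=27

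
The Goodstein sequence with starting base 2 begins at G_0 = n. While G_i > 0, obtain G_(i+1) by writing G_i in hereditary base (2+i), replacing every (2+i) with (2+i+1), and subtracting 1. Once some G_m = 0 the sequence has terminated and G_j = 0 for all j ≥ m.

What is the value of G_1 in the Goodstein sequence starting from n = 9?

81

step 0: 9 = 2^(2 + 1) + 1; sub 3 for 2: 3^(3 + 1) + 1; = 82; G_1 = 82−1 = 81
step 1: 81 = 3^(3 + 1); sub 4 for 3: 4^(4 + 1); = 1024; G_2 = 1024−1 = 1023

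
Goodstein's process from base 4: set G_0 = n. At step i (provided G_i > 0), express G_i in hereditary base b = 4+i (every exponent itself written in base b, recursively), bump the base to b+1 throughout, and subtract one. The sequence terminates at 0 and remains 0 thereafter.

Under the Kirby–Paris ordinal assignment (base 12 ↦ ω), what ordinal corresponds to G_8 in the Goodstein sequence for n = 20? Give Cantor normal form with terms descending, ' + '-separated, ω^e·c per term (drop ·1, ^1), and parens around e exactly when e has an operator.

20 —HB4→ 4^2 + 4 —bump→ 5^2 + 5 = 30 —(−1)→ 29
29 —HB5→ 5^2 + 4 —bump→ 6^2 + 4 = 40 —(−1)→ 39
39 —HB6→ 6^2 + 3 —bump→ 7^2 + 3 = 52 —(−1)→ 51
51 —HB7→ 7^2 + 2 —bump→ 8^2 + 2 = 66 —(−1)→ 65
65 —HB8→ 8^2 + 1 —bump→ 9^2 + 1 = 82 —(−1)→ 81
81 —HB9→ 9^2 —bump→ 10^2 = 100 —(−1)→ 99
99 —HB10→ 9·10 + 9 —bump→ 9·11 + 9 = 108 —(−1)→ 107
107 —HB11→ 9·11 + 8 —bump→ 9·12 + 8 = 116 —(−1)→ 115

ω·9 + 7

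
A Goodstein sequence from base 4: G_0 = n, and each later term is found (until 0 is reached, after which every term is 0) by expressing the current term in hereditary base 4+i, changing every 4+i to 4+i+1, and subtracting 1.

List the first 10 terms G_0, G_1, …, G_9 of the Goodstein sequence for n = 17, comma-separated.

17, 25, 35, 39, 43, 47, 51, 55, 59, 62

step 0: 17 = 4^2 + 1; sub 5 for 4: 5^2 + 1; = 26; G_1 = 26−1 = 25
step 1: 25 = 5^2; sub 6 for 5: 6^2; = 36; G_2 = 36−1 = 35
step 2: 35 = 5·6 + 5; sub 7 for 6: 5·7 + 5; = 40; G_3 = 40−1 = 39
step 3: 39 = 5·7 + 4; sub 8 for 7: 5·8 + 4; = 44; G_4 = 44−1 = 43
step 4: 43 = 5·8 + 3; sub 9 for 8: 5·9 + 3; = 48; G_5 = 48−1 = 47
step 5: 47 = 5·9 + 2; sub 10 for 9: 5·10 + 2; = 52; G_6 = 52−1 = 51
step 6: 51 = 5·10 + 1; sub 11 for 10: 5·11 + 1; = 56; G_7 = 56−1 = 55
step 7: 55 = 5·11; sub 12 for 11: 5·12; = 60; G_8 = 60−1 = 59
step 8: 59 = 4·12 + 11; sub 13 for 12: 4·13 + 11; = 63; G_9 = 63−1 = 62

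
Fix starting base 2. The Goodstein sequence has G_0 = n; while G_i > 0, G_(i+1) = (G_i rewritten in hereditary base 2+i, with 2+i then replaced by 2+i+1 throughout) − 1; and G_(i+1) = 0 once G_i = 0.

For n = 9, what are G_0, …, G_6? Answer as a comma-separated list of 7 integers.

i=0: 9 = 2^(2 + 1) + 1 (b=2); 2→3: 3^(3 + 1) + 1 = 82; 82−1 = 81
i=1: 81 = 3^(3 + 1) (b=3); 3→4: 4^(4 + 1) = 1024; 1024−1 = 1023
i=2: 1023 = 3·4^4 + 3·4^3 + 3·4^2 + 3·4 + 3 (b=4); 4→5: 3·5^5 + 3·5^3 + 3·5^2 + 3·5 + 3 = 9843; 9843−1 = 9842
i=3: 9842 = 3·5^5 + 3·5^3 + 3·5^2 + 3·5 + 2 (b=5); 5→6: 3·6^6 + 3·6^3 + 3·6^2 + 3·6 + 2 = 140744; 140744−1 = 140743
i=4: 140743 = 3·6^6 + 3·6^3 + 3·6^2 + 3·6 + 1 (b=6); 6→7: 3·7^7 + 3·7^3 + 3·7^2 + 3·7 + 1 = 2471827; 2471827−1 = 2471826
i=5: 2471826 = 3·7^7 + 3·7^3 + 3·7^2 + 3·7 (b=7); 7→8: 3·8^8 + 3·8^3 + 3·8^2 + 3·8 = 50333400; 50333400−1 = 50333399

9, 81, 1023, 9842, 140743, 2471826, 50333399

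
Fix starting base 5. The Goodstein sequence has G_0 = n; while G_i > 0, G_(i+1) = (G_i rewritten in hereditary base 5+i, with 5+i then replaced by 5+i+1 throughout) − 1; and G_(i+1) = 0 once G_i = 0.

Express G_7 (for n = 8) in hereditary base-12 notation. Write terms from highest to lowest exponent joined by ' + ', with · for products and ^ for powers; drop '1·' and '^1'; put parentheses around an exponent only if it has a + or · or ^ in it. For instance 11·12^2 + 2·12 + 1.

5

i=0: 8 = 5 + 3 (b=5); 5→6: 6 + 3 = 9; 9−1 = 8
i=1: 8 = 6 + 2 (b=6); 6→7: 7 + 2 = 9; 9−1 = 8
i=2: 8 = 7 + 1 (b=7); 7→8: 8 + 1 = 9; 9−1 = 8
i=3: 8 = 8 (b=8); 8→9: 9 = 9; 9−1 = 8
i=4: 8 = 8 (b=9); 9→10: 8 = 8; 8−1 = 7
i=5: 7 = 7 (b=10); 10→11: 7 = 7; 7−1 = 6
i=6: 6 = 6 (b=11); 11→12: 6 = 6; 6−1 = 5
i=7: 5 = 5 (b=12); 12→13: 5 = 5; 5−1 = 4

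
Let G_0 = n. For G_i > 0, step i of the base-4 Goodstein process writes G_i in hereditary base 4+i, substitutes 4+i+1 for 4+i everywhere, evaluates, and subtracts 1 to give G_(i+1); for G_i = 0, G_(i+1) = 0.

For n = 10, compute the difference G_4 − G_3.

0

step 0: 10 = 2·4 + 2; sub 5 for 4: 2·5 + 2; = 12; G_1 = 12−1 = 11
step 1: 11 = 2·5 + 1; sub 6 for 5: 2·6 + 1; = 13; G_2 = 13−1 = 12
step 2: 12 = 2·6; sub 7 for 6: 2·7; = 14; G_3 = 14−1 = 13
step 3: 13 = 7 + 6; sub 8 for 7: 8 + 6; = 14; G_4 = 14−1 = 13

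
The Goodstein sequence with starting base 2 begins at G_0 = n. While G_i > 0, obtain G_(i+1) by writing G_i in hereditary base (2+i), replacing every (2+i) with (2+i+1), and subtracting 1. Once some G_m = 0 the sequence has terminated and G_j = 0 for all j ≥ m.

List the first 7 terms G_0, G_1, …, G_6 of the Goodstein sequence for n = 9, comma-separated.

9, 81, 1023, 9842, 140743, 2471826, 50333399

i=0: 9 = 2^(2 + 1) + 1 (b=2); 2→3: 3^(3 + 1) + 1 = 82; 82−1 = 81
i=1: 81 = 3^(3 + 1) (b=3); 3→4: 4^(4 + 1) = 1024; 1024−1 = 1023
i=2: 1023 = 3·4^4 + 3·4^3 + 3·4^2 + 3·4 + 3 (b=4); 4→5: 3·5^5 + 3·5^3 + 3·5^2 + 3·5 + 3 = 9843; 9843−1 = 9842
i=3: 9842 = 3·5^5 + 3·5^3 + 3·5^2 + 3·5 + 2 (b=5); 5→6: 3·6^6 + 3·6^3 + 3·6^2 + 3·6 + 2 = 140744; 140744−1 = 140743
i=4: 140743 = 3·6^6 + 3·6^3 + 3·6^2 + 3·6 + 1 (b=6); 6→7: 3·7^7 + 3·7^3 + 3·7^2 + 3·7 + 1 = 2471827; 2471827−1 = 2471826
i=5: 2471826 = 3·7^7 + 3·7^3 + 3·7^2 + 3·7 (b=7); 7→8: 3·8^8 + 3·8^3 + 3·8^2 + 3·8 = 50333400; 50333400−1 = 50333399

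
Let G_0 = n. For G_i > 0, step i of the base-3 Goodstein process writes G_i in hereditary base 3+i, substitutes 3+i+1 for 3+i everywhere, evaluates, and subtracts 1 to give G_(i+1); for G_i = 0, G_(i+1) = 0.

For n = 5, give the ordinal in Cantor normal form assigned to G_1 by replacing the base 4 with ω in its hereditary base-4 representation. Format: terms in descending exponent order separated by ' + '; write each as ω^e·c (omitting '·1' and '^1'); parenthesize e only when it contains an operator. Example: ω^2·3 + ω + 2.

ω + 1

5 —HB3→ 3 + 2 —bump→ 4 + 2 = 6 —(−1)→ 5
5 —HB4→ 4 + 1 —bump→ 5 + 1 = 6 —(−1)→ 5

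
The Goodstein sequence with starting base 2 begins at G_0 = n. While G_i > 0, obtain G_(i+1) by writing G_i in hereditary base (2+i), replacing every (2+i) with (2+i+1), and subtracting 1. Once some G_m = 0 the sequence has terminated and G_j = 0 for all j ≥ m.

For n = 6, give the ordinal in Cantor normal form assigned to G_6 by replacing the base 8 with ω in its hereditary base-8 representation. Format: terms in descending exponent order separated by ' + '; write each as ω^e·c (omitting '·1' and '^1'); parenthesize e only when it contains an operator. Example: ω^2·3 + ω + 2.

ω^5·5 + ω^4·5 + ω^3·5 + ω^2·5 + ω·5 + 3

base 2: 6 = 2^2 + 2; at 3: 3^3 + 3 = 30; next = 29
base 3: 29 = 3^3 + 2; at 4: 4^4 + 2 = 258; next = 257
base 4: 257 = 4^4 + 1; at 5: 5^5 + 1 = 3126; next = 3125
base 5: 3125 = 5^5; at 6: 6^6 = 46656; next = 46655
base 6: 46655 = 5·6^5 + 5·6^4 + 5·6^3 + 5·6^2 + 5·6 + 5; at 7: 5·7^5 + 5·7^4 + 5·7^3 + 5·7^2 + 5·7 + 5 = 98040; next = 98039
base 7: 98039 = 5·7^5 + 5·7^4 + 5·7^3 + 5·7^2 + 5·7 + 4; at 8: 5·8^5 + 5·8^4 + 5·8^3 + 5·8^2 + 5·8 + 4 = 187244; next = 187243
base 8: 187243 = 5·8^5 + 5·8^4 + 5·8^3 + 5·8^2 + 5·8 + 3; at 9: 5·9^5 + 5·9^4 + 5·9^3 + 5·9^2 + 5·9 + 3 = 332148; next = 332147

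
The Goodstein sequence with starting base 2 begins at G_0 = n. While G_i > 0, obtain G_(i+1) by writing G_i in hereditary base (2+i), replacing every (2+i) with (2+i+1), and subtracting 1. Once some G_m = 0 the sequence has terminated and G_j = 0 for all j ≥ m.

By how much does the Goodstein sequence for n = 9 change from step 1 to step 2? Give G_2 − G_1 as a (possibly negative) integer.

942

step 0: 9 = 2^(2 + 1) + 1; sub 3 for 2: 3^(3 + 1) + 1; = 82; G_1 = 82−1 = 81
step 1: 81 = 3^(3 + 1); sub 4 for 3: 4^(4 + 1); = 1024; G_2 = 1024−1 = 1023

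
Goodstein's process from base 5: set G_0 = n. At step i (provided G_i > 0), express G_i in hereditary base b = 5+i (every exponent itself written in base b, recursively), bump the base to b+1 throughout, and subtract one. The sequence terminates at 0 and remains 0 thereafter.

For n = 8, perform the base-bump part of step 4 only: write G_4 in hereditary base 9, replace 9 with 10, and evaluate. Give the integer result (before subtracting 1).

8

G_0 = 8. HB_5(8) = 5 + 3. Bump = 9. G_1 = 8.
G_1 = 8. HB_6(8) = 6 + 2. Bump = 9. G_2 = 8.
G_2 = 8. HB_7(8) = 7 + 1. Bump = 9. G_3 = 8.
G_3 = 8. HB_8(8) = 8. Bump = 9. G_4 = 8.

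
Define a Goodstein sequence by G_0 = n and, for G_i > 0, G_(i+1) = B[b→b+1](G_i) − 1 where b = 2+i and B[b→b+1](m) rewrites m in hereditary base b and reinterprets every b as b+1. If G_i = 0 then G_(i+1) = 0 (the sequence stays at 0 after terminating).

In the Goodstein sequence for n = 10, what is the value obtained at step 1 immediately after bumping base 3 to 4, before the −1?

1026

(0) 10|_2 = 2^(2 + 1) + 2 ↦ 3^(3 + 1) + 3|_3 = 84 ⇒ 83
(1) 83|_3 = 3^(3 + 1) + 2 ↦ 4^(4 + 1) + 2|_4 = 1026 ⇒ 1025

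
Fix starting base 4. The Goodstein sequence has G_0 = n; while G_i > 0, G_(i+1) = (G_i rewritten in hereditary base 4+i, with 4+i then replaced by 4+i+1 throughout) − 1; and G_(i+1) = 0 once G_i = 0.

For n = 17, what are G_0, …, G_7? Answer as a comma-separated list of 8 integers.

step 0: 17 = 4^2 + 1; sub 5 for 4: 5^2 + 1; = 26; G_1 = 26−1 = 25
step 1: 25 = 5^2; sub 6 for 5: 6^2; = 36; G_2 = 36−1 = 35
step 2: 35 = 5·6 + 5; sub 7 for 6: 5·7 + 5; = 40; G_3 = 40−1 = 39
step 3: 39 = 5·7 + 4; sub 8 for 7: 5·8 + 4; = 44; G_4 = 44−1 = 43
step 4: 43 = 5·8 + 3; sub 9 for 8: 5·9 + 3; = 48; G_5 = 48−1 = 47
step 5: 47 = 5·9 + 2; sub 10 for 9: 5·10 + 2; = 52; G_6 = 52−1 = 51
step 6: 51 = 5·10 + 1; sub 11 for 10: 5·11 + 1; = 56; G_7 = 56−1 = 55

17, 25, 35, 39, 43, 47, 51, 55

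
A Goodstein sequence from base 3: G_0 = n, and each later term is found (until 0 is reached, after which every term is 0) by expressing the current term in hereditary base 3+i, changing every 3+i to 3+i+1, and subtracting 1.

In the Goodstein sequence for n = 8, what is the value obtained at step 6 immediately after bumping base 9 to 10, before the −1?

(0) 8|_3 = 2·3 + 2 ↦ 2·4 + 2|_4 = 10 ⇒ 9
(1) 9|_4 = 2·4 + 1 ↦ 2·5 + 1|_5 = 11 ⇒ 10
(2) 10|_5 = 2·5 ↦ 2·6|_6 = 12 ⇒ 11
(3) 11|_6 = 6 + 5 ↦ 7 + 5|_7 = 12 ⇒ 11
(4) 11|_7 = 7 + 4 ↦ 8 + 4|_8 = 12 ⇒ 11
(5) 11|_8 = 8 + 3 ↦ 9 + 3|_9 = 12 ⇒ 11

12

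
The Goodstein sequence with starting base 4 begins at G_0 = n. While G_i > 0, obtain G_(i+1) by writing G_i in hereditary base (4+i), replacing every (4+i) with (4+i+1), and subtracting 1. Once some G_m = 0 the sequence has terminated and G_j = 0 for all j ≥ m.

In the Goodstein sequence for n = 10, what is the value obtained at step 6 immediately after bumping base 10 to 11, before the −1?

14

[0] 10 ≡ 2·4 + 2 (base 4). Lift 5: 12. −1: 11.
[1] 11 ≡ 2·5 + 1 (base 5). Lift 6: 13. −1: 12.
[2] 12 ≡ 2·6 (base 6). Lift 7: 14. −1: 13.
[3] 13 ≡ 7 + 6 (base 7). Lift 8: 14. −1: 13.
[4] 13 ≡ 8 + 5 (base 8). Lift 9: 14. −1: 13.
[5] 13 ≡ 9 + 4 (base 9). Lift 10: 14. −1: 13.
[6] 13 ≡ 10 + 3 (base 10). Lift 11: 14. −1: 13.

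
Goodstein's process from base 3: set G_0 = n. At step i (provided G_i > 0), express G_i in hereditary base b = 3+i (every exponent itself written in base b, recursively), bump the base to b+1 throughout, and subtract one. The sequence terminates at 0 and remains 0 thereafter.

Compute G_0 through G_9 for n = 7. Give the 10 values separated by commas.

7, 8, 9, 9, 9, 9, 9, 9, 8, 7

G_0=7  [base 3] 2·3 + 1  →[3↦4]→  2·4 + 1 = 9  −1 ⇒ G_1=8
G_1=8  [base 4] 2·4  →[4↦5]→  2·5 = 10  −1 ⇒ G_2=9
G_2=9  [base 5] 5 + 4  →[5↦6]→  6 + 4 = 10  −1 ⇒ G_3=9
G_3=9  [base 6] 6 + 3  →[6↦7]→  7 + 3 = 10  −1 ⇒ G_4=9
G_4=9  [base 7] 7 + 2  →[7↦8]→  8 + 2 = 10  −1 ⇒ G_5=9
G_5=9  [base 8] 8 + 1  →[8↦9]→  9 + 1 = 10  −1 ⇒ G_6=9
G_6=9  [base 9] 9  →[9↦10]→  10 = 10  −1 ⇒ G_7=9
G_7=9  [base 10] 9  →[10↦11]→  9 = 9  −1 ⇒ G_8=8
G_8=8  [base 11] 8  →[11↦12]→  8 = 8  −1 ⇒ G_9=7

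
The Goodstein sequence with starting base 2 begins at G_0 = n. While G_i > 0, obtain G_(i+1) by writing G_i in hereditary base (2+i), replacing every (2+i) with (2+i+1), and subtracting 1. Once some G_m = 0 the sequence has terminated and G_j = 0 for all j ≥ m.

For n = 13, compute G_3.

G_0 = 13. HB_2(13) = 2^(2 + 1) + 2^2 + 1. Bump = 109. G_1 = 108.
G_1 = 108. HB_3(108) = 3^(3 + 1) + 3^3. Bump = 1280. G_2 = 1279.
G_2 = 1279. HB_4(1279) = 4^(4 + 1) + 3·4^3 + 3·4^2 + 3·4 + 3. Bump = 16093. G_3 = 16092.
G_3 = 16092. HB_5(16092) = 5^(5 + 1) + 3·5^3 + 3·5^2 + 3·5 + 2. Bump = 280712. G_4 = 280711.

16092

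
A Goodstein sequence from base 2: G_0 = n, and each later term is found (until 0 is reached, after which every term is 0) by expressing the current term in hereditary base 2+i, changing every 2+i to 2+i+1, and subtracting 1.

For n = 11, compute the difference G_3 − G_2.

G_0 = 11. HB_2(11) = 2^(2 + 1) + 2 + 1. Bump = 85. G_1 = 84.
G_1 = 84. HB_3(84) = 3^(3 + 1) + 3. Bump = 1028. G_2 = 1027.
G_2 = 1027. HB_4(1027) = 4^(4 + 1) + 3. Bump = 15628. G_3 = 15627.

14600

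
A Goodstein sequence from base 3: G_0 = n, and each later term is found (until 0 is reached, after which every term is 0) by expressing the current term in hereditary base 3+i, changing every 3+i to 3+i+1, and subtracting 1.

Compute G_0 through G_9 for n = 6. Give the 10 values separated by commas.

G_0 = 6. HB_3(6) = 2·3. Bump = 8. G_1 = 7.
G_1 = 7. HB_4(7) = 4 + 3. Bump = 8. G_2 = 7.
G_2 = 7. HB_5(7) = 5 + 2. Bump = 8. G_3 = 7.
G_3 = 7. HB_6(7) = 6 + 1. Bump = 8. G_4 = 7.
G_4 = 7. HB_7(7) = 7. Bump = 8. G_5 = 7.
G_5 = 7. HB_8(7) = 7. Bump = 7. G_6 = 6.
G_6 = 6. HB_9(6) = 6. Bump = 6. G_7 = 5.
G_7 = 5. HB_10(5) = 5. Bump = 5. G_8 = 4.
G_8 = 4. HB_11(4) = 4. Bump = 4. G_9 = 3.

6, 7, 7, 7, 7, 7, 6, 5, 4, 3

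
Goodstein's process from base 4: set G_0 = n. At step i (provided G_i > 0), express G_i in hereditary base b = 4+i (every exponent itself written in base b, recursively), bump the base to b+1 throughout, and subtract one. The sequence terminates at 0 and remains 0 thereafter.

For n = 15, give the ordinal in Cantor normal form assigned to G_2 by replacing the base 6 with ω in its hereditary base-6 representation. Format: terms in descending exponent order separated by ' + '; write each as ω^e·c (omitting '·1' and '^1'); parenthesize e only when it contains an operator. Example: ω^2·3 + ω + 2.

15 —HB4→ 3·4 + 3 —bump→ 3·5 + 3 = 18 —(−1)→ 17
17 —HB5→ 3·5 + 2 —bump→ 3·6 + 2 = 20 —(−1)→ 19
19 —HB6→ 3·6 + 1 —bump→ 3·7 + 1 = 22 —(−1)→ 21

ω·3 + 1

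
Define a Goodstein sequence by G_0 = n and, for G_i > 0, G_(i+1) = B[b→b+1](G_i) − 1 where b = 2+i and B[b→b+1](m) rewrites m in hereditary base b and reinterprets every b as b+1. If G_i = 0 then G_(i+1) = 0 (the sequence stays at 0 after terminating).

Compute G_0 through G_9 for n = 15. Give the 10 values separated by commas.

15, 111, 1283, 18752, 326593, 6588344, 150994943, 3524450280, 100077777775, 3138578427934

[0] 15 ≡ 2^(2 + 1) + 2^2 + 2 + 1 (base 2). Lift 3: 112. −1: 111.
[1] 111 ≡ 3^(3 + 1) + 3^3 + 3 (base 3). Lift 4: 1284. −1: 1283.
[2] 1283 ≡ 4^(4 + 1) + 4^4 + 3 (base 4). Lift 5: 18753. −1: 18752.
[3] 18752 ≡ 5^(5 + 1) + 5^5 + 2 (base 5). Lift 6: 326594. −1: 326593.
[4] 326593 ≡ 6^(6 + 1) + 6^6 + 1 (base 6). Lift 7: 6588345. −1: 6588344.
[5] 6588344 ≡ 7^(7 + 1) + 7^7 (base 7). Lift 8: 150994944. −1: 150994943.
[6] 150994943 ≡ 8^(8 + 1) + 7·8^7 + 7·8^6 + 7·8^5 + 7·8^4 + 7·8^3 + 7·8^2 + 7·8 + 7 (base 8). Lift 9: 3524450281. −1: 3524450280.
[7] 3524450280 ≡ 9^(9 + 1) + 7·9^7 + 7·9^6 + 7·9^5 + 7·9^4 + 7·9^3 + 7·9^2 + 7·9 + 6 (base 9). Lift 10: 100077777776. −1: 100077777775.
[8] 100077777775 ≡ 10^(10 + 1) + 7·10^7 + 7·10^6 + 7·10^5 + 7·10^4 + 7·10^3 + 7·10^2 + 7·10 + 5 (base 10). Lift 11: 3138578427935. −1: 3138578427934.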